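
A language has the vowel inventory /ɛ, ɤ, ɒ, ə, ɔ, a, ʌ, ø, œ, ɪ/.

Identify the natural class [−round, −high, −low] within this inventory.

Eliminate segments failing any feature: /ɒ, ɔ, ø, œ/ are [+round]; /a/ is [+low]; /ɪ/ is [+high]. The remaining /ɛ, ɤ, ə, ʌ/ satisfy [−round], [−high], [−low].

ɛ, ɤ, ə, ʌ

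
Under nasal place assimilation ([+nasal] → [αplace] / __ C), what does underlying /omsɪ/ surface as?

In /omsɪ/, the nasal /m/ precedes /s/, which is [+coronal]. The nasal assimilates in place, becoming the [+coronal] nasal /n/. The surface form is [onsɪ].

[onsɪ]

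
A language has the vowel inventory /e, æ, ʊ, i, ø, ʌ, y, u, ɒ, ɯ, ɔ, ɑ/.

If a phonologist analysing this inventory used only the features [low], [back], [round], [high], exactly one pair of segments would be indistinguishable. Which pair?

u, ʊ

Both /u/ and /ʊ/ are [−low], [+back], [+round], [+high]. Since the list omits [tense] — which does distinguish the high back rounded tense vowel from the high back rounded lax vowel — this pair collapses; all other pairs remain distinct.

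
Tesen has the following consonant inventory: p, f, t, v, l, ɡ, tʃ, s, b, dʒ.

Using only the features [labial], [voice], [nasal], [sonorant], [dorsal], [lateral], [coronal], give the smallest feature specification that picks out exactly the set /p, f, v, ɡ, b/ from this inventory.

/p, f, v, ɡ, b/ are exactly the [−coronal] segments in the inventory, so a single feature suffices.

[−coronal]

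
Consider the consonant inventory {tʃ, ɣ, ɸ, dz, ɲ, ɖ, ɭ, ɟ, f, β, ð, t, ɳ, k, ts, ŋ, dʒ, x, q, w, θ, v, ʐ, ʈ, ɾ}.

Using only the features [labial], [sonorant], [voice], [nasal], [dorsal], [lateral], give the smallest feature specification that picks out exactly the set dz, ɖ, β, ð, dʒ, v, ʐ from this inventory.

The class [−sonorant], [+voice], [−dorsal] has exactly /dz, ɖ, β, ð, dʒ, v, ʐ/ as its extension in this inventory. No smaller conjunction from the listed features achieves this: [+voice, −dorsal] alone would also admit /ɭ, ɳ, ɾ/; [−sonorant, −dorsal] alone would also admit /tʃ, ɸ, f, t, …/; [−sonorant, +voice] alone would also admit /ɣ, ɟ/; and checking the remaining two-feature bundles turns up none with this extension.

[−sonorant, +voice, −dorsal]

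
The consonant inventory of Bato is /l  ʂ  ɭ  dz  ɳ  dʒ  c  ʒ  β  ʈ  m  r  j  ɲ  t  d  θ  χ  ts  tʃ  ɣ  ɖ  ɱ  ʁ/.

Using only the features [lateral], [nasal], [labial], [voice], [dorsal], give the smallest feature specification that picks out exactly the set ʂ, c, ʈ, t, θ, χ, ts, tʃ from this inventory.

[-voice]

Every target segment is [-voice] and no other inventory member is, so one feature is enough.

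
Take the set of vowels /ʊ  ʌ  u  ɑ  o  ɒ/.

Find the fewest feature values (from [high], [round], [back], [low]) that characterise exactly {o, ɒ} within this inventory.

[-high, +round]

The class [-high], [+round] has exactly /o, ɒ/ as its extension in this inventory. No smaller conjunction from the listed features achieves this: [+round] alone would also admit /ʊ, u/; [-high] alone would also admit /ʌ, ɑ/; and checking the remaining single features turns up none with this extension.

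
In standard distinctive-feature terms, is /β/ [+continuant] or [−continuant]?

/β/ is the voiced bilabial fricative, hence [+continuant].

[+continuant]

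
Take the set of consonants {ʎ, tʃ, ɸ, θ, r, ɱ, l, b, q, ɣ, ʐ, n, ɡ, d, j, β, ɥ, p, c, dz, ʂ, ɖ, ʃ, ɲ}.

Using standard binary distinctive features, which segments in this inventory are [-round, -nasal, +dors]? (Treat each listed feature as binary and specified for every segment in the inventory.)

ʎ, q, ɣ, ɡ, j, c

Eliminate segments failing any feature: /tʃ, ɸ, θ, r, l, b, ʐ, d, β, p, dz, ʂ, ɖ, ʃ/ are [-dorsal]; /ɱ, n, ɲ/ are [+nasal]; /ɥ/ is [+round]. The remaining /ʎ, q, ɣ, ɡ, j, c/ satisfy [-round], [-nasal], [+dorsal].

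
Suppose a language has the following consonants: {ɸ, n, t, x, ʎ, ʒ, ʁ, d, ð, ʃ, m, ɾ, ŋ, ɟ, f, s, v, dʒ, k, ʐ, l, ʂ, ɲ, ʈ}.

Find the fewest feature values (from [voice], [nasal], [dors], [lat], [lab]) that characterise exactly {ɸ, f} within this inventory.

[−voice, +lab]

The class [−voice], [+labial] has exactly /ɸ, f/ as its extension in this inventory. No smaller conjunction from the listed features achieves this: [+labial] alone would also admit /m, v/; [−voice] alone would also admit /t, x, ʃ, s, …/; and checking the remaining single features turns up none with this extension.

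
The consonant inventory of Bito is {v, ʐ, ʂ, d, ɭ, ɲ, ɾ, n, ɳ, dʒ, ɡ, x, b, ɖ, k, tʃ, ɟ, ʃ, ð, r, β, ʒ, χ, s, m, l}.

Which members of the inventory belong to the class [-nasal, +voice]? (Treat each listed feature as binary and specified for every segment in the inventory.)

v, ʐ, d, ɭ, ɾ, dʒ, ɡ, b, ɖ, ɟ, ð, r, β, ʒ, l

Checking each segment against [-nasal], [+voice]: /v/ (voiced labiodental fricative), /ʐ/ (voiced retroflex fricative), /d/ (voiced alveolar stop), /ɭ/ (retroflex lateral approximant), /ɾ/ (alveolar tap), /dʒ/ (voiced postalveolar affricate), among others, satisfy every feature; every other segment in the inventory fails at least one.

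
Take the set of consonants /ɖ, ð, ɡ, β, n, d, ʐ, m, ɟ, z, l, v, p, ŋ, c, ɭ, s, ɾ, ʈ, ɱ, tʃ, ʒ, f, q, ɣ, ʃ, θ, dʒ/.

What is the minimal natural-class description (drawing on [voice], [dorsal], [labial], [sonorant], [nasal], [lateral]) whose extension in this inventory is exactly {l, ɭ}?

[+lateral]

Every target segment is [+lateral] and no other inventory member is, so one feature is enough.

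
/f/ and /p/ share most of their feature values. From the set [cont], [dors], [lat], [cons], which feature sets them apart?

The two segments share [-dorsal], [-lateral], [+consonantal]. The only feature from the list on which they differ: /f/ is [+continuant] while /p/ is [-continuant].

[continuant]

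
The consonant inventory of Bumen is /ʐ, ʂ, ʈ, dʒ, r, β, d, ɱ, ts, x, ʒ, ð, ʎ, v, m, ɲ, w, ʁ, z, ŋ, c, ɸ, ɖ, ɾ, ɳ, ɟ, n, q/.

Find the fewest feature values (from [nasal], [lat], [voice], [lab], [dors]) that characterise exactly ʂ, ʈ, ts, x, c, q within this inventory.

/ʂ, ʈ, ts, x, c, q/ are all [-voice], [-labial], and no other segment in the inventory matches both values. Dropping any one of them over-generates: [-labial] alone would also admit /ʐ, dʒ, r, d, …/; [-voice] alone would also admit /ɸ/. No other single listed feature picks out exactly this set either, so fewer than two features will not do.

[-voice, -lab]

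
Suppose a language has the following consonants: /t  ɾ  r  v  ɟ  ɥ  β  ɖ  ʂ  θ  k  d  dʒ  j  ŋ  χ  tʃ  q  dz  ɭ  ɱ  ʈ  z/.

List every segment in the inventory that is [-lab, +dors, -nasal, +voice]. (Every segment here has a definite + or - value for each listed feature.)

ɟ, j

The [-labial] segments are /t, ɾ, r, ɟ, ɖ, ʂ, θ, k, d, dʒ, j, ŋ, χ, tʃ, q, dz, ɭ, ʈ, z/.
Within that set, [+dorsal] gives /ɟ, k, j, ŋ, χ, q/.
Within that set, [-nasal] gives /ɟ, k, j, χ, q/.
Then [+voice] leaves /ɟ, j/.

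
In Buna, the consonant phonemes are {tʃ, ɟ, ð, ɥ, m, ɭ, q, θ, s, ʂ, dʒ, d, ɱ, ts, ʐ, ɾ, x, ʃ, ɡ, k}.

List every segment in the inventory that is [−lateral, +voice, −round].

ɟ, ð, m, dʒ, d, ɱ, ʐ, ɾ, ɡ

Eliminate segments failing any feature: /tʃ, q, θ, s, ʂ, ts, x, ʃ, k/ are [−voice]; /ɥ/ is [+round]; /ɭ/ is [+lateral]. The remaining /ɟ, ð, m, dʒ, d, ɱ, ʐ, ɾ, ɡ/ satisfy [−lateral], [+voice], [−round].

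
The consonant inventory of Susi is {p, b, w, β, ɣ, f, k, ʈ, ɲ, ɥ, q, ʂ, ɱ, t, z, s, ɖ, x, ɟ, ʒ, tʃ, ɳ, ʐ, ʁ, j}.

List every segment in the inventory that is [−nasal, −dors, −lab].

ʈ, ʂ, t, z, s, ɖ, ʒ, tʃ, ʐ

Eliminate segments failing any feature: /p, b, β, f/ are [+labial]; /w, ɣ, k, ɥ, q, x, ɟ, ʁ, j/ are [+dorsal]; /ɲ, ɱ, ɳ/ are [+nasal]. The remaining /ʈ, ʂ, t, z, s, ɖ, ʒ, tʃ, ʐ/ satisfy [−nasal], [−dorsal], [−labial].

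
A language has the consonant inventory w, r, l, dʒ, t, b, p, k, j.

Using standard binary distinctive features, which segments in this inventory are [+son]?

w, r, l, j

The [+sonorant] segments here are /w, r, l, j/; the remaining /dʒ, t, b, p, k/ are [−sonorant].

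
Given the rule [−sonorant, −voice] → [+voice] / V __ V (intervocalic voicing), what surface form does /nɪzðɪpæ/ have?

The only segment in the rule's environment that also matches [−sonorant, −voice] is /p/. Applying [+voice] turns the voiceless bilabial stop into /b/ (voiced bilabial stop), giving [nɪzðɪbæ].

[nɪzðɪbæ]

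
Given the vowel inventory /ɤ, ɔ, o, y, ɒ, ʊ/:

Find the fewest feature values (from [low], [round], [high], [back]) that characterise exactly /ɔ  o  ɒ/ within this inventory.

[−high, +round]

The class [−high], [+round] has exactly /ɔ, o, ɒ/ as its extension in this inventory. No smaller conjunction from the listed features achieves this: [+round] alone would also admit /y, ʊ/; [−high] alone would also admit /ɤ/; and checking the remaining single features turns up none with this extension.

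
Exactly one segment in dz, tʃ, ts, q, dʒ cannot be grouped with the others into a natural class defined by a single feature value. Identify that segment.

q

[delayed release] (equivalently [strident], [coronal], [dorsal]) groups all but one: /dz, tʃ, ts, dʒ/ share [+delayed release] while /q/ (voiceless uvular stop) alone is [-delayed release]. Removing any other segment would not leave a single-feature class that excludes it.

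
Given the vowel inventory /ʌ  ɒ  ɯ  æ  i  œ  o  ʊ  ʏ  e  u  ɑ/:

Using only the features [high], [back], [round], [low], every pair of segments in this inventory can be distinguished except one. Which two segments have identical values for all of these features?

u, ʊ

Both /u/ and /ʊ/ are [+high], [+back], [+round], [-low]. Since the list omits [tense] — which does distinguish the high back rounded tense vowel from the high back rounded lax vowel — this pair collapses; all other pairs remain distinct.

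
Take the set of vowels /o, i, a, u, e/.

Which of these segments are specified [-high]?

o, a, e

The [-high] segments here are /o, a, e/; the remaining /i, u/ are [+high].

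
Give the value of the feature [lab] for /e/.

[−labial]

As the mid front unrounded tense vowel, /e/ is [−labial].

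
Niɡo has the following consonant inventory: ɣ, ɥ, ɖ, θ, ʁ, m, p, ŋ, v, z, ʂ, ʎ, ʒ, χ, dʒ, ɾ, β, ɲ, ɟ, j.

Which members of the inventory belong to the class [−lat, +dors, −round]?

ɣ, ʁ, ŋ, χ, ɲ, ɟ, j

The [−lateral] segments are /ɣ, ɥ, ɖ, θ, ʁ, m, p, ŋ, v, z, ʂ, ʒ, χ, dʒ, ɾ, β, ɲ, ɟ, j/.
Then [+dorsal] gives /ɣ, ɥ, ʁ, ŋ, χ, ɲ, ɟ, j/.
Then [−round] leaves /ɣ, ʁ, ŋ, χ, ɲ, ɟ, j/.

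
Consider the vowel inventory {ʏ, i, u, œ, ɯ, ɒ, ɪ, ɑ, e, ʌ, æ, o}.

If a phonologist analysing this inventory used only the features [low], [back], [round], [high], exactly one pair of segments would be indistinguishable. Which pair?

/i/ (high front unrounded tense vowel) and /ɪ/ (high front unrounded lax vowel) are both [-low], [-back], [-round], [+high], so none of the listed features separates them. (They do differ in [tense], which is not among the given features.) Every other pair in the inventory differs on at least one listed feature.

i, ɪ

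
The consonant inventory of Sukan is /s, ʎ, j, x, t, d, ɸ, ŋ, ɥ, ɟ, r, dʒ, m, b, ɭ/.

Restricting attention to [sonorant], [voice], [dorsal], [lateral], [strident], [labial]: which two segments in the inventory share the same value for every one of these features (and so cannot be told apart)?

Both /ŋ/ and /j/ are [+sonorant], [+voice], [+dorsal], [-lateral], [-strident], [-labial]. Since the list omits [nasal], [continuant] and [back] — which do distinguish the velar nasal from the palatal glide — this pair collapses; all other pairs remain distinct.

ŋ, j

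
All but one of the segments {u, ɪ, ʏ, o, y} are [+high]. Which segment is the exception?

/u, ɪ, y, ʏ/ are all [+high]; /o/ (mid back rounded tense vowel) is [-high].

o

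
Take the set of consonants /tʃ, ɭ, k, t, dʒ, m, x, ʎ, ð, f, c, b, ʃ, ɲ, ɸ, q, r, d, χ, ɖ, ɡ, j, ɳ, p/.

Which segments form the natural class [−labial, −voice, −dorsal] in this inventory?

tʃ, t, ʃ

Eliminate segments failing any feature: /ɭ, dʒ, ʎ, ð, ɲ, r, d, ɖ, ɡ, j, ɳ/ are [+voice]; /k, x, c, q, χ/ are [+dorsal]; /m, f, b, ɸ, p/ are [+labial]. The remaining /tʃ, t, ʃ/ satisfy [−labial], [−voice], [−dorsal].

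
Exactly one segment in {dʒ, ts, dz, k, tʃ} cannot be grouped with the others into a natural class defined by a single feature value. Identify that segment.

k

/tʃ, ts, dʒ, dz/ are all [+delayed release], but /k/ (voiceless velar stop) is [-delayed release]. No other single segment can be removed to leave a set sharing one feature value that the removed segment lacks, so /k/ is the odd one out.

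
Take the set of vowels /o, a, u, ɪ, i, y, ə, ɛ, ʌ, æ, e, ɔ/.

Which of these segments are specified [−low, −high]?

Checking each segment against [−low], [−high]: /o/ (mid back rounded tense vowel), /ə/ (mid central vowel (schwa)), /ɛ/ (mid front unrounded lax vowel), /ʌ/ (mid back unrounded lax vowel), /e/ (mid front unrounded tense vowel), /ɔ/ (mid back rounded lax vowel) satisfy every feature; every other segment in the inventory fails at least one.

o, ə, ɛ, ʌ, e, ɔ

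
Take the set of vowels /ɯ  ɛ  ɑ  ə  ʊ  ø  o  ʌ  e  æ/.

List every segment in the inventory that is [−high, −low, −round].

ɛ, ə, ʌ, e

Checking each segment against [−high], [−low], [−round]: /ɛ/ (mid front unrounded lax vowel), /ə/ (mid central vowel (schwa)), /ʌ/ (mid back unrounded lax vowel), /e/ (mid front unrounded tense vowel) satisfy every feature; every other segment in the inventory fails at least one.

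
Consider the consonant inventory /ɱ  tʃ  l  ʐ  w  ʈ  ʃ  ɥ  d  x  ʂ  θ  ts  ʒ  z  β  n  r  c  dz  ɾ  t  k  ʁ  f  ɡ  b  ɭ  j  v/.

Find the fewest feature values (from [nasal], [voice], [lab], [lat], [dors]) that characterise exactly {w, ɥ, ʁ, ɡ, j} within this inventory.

Every target segment is [+voice], [+dorsal]; each remaining inventory member fails at least one of these. Each conjunct is needed — [+dorsal] alone would also admit /x, c, k/; [+voice] alone would also admit /ɱ, l, ʐ, d, …/ — and no other single listed feature has exactly this extension, so two is the minimum.

[+voice, +dors]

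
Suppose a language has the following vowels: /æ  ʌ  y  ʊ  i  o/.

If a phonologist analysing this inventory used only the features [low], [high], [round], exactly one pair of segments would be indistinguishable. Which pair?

/y/ (high front rounded tense vowel) and /ʊ/ (high back rounded lax vowel) are both [−low], [+high], [+round], so none of the listed features separates them. (They do differ in [back] and [tense], which are not among the given features.) Every other pair in the inventory differs on at least one listed feature.

y, ʊ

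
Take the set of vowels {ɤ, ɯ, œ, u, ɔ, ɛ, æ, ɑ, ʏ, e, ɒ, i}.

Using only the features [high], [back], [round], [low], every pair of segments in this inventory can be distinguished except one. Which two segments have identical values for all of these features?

e, ɛ

On the given features, /e/ and /ɛ/ have an identical profile: [−high], [−back], [−round], [−low]. No other two segments in the inventory coincide on all 4 features. (They do differ in [tense], which is not among the given features.)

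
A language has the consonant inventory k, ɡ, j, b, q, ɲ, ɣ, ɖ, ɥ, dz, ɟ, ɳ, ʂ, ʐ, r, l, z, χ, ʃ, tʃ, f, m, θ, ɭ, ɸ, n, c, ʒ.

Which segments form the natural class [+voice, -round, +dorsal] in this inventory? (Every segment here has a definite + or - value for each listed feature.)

Checking each segment against [+voice], [-round], [+dorsal]: /ɡ/ (voiced velar stop), /j/ (palatal glide), /ɲ/ (palatal nasal), /ɣ/ (voiced velar fricative), /ɟ/ (voiced palatal stop) satisfy every feature; every other segment in the inventory fails at least one.

ɡ, j, ɲ, ɣ, ɟ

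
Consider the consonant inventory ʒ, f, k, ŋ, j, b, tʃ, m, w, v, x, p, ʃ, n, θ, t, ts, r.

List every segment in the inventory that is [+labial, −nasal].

Checking each segment against [+labial], [−nasal]: /f/ (voiceless labiodental fricative), /b/ (voiced bilabial stop), /w/ (labial-velar glide), /v/ (voiced labiodental fricative), /p/ (voiceless bilabial stop) satisfy every feature; every other segment in the inventory fails at least one.

f, b, w, v, p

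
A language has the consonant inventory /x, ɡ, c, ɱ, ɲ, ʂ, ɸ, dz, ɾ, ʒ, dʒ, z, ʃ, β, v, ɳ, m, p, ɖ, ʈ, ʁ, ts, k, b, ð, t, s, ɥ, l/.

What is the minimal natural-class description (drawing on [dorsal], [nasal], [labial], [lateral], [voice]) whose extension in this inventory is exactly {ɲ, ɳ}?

[+nasal, −labial]

Every target segment is [+nasal], [−labial]; each remaining inventory member fails at least one of these. Each conjunct is needed — [−labial] alone would also admit /x, ɡ, c, ʂ, …/; [+nasal] alone would also admit /ɱ, m/ — and no other single listed feature has exactly this extension, so two is the minimum.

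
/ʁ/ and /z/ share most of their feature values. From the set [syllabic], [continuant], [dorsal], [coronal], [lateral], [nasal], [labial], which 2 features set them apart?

[coronal], [dorsal]

/ʁ/ is the voiced uvular fricative and /z/ is the voiced alveolar fricative. Both are [-syllabic], [+continuant], [-lateral], [-nasal], [-labial]. /ʁ/ is [-coronal] while /z/ is [+coronal]; /ʁ/ is [+dorsal] while /z/ is [-dorsal], so the distinguishing features are [coronal], [dorsal].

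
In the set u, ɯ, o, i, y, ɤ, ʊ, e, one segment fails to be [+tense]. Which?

ʊ

/ɯ, e, o, ɤ, y, i, u/ are all [+tense]; /ʊ/ (high back rounded lax vowel) is [−tense].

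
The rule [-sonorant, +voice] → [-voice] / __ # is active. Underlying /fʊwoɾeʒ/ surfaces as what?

The only segment in the rule's environment that also matches [-sonorant, +voice] is /ʒ/. Applying [-voice] turns the voiced postalveolar fricative into /ʃ/ (voiceless postalveolar fricative), giving [fʊwoɾeʃ].

[fʊwoɾeʃ]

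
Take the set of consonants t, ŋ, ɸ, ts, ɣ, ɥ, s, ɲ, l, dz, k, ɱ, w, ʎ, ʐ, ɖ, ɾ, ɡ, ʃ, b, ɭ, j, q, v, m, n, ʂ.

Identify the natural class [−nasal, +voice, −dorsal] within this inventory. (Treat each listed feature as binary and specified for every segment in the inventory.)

l, dz, ʐ, ɖ, ɾ, b, ɭ, v

Checking each segment against [−nasal], [+voice], [−dorsal]: /l/ (alveolar lateral approximant), /dz/ (voiced alveolar affricate), /ʐ/ (voiced retroflex fricative), /ɖ/ (voiced retroflex stop), /ɾ/ (alveolar tap), /b/ (voiced bilabial stop), among others, satisfy every feature; every other segment in the inventory fails at least one.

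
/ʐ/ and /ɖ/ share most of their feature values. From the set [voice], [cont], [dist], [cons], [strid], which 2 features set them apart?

[continuant], [strident]

The two segments share [+voice], [−distributed], [+consonantal]. The only features from the list on which they differ: /ʐ/ is [+continuant] while /ɖ/ is [−continuant]; /ʐ/ is [+strident] while /ɖ/ is [−strident].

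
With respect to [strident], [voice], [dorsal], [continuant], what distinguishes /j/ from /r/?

/j/ (palatal glide) and /r/ (alveolar trill) agree on [-strident], [+voice], [+continuant]. They differ on [dorsal] (/j/ [+], /r/ [-]).

[dorsal]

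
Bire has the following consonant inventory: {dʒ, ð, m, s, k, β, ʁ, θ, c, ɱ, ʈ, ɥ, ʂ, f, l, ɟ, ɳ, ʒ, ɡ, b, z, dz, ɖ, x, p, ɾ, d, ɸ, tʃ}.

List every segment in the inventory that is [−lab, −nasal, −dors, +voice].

Checking each segment against [−labial], [−nasal], [−dorsal], [+voice]: /dʒ/ (voiced postalveolar affricate), /ð/ (voiced dental fricative), /l/ (alveolar lateral approximant), /ʒ/ (voiced postalveolar fricative), /z/ (voiced alveolar fricative), /dz/ (voiced alveolar affricate), among others, satisfy every feature; every other segment in the inventory fails at least one.

dʒ, ð, l, ʒ, z, dz, ɖ, ɾ, d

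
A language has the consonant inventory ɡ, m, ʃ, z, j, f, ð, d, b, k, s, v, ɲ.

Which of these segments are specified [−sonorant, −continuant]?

ɡ, d, b, k

Checking each segment against [−sonorant], [−continuant]: /ɡ/ (voiced velar stop), /d/ (voiced alveolar stop), /b/ (voiced bilabial stop), /k/ (voiceless velar stop) satisfy every feature; every other segment in the inventory fails at least one.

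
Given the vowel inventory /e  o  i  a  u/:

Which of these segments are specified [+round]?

o, u

The feature [round] marks segments produced with lip rounding. In this inventory /o, u/ have that property, so they are [+round]; /e, i, a/ are [−round].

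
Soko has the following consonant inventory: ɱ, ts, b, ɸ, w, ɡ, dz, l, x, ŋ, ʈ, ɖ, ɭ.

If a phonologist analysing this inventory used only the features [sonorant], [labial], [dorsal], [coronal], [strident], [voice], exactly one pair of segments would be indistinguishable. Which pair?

l, ɭ

/l/ (alveolar lateral approximant) and /ɭ/ (retroflex lateral approximant) are both [+sonorant], [-labial], [-dorsal], [+coronal], [-strident], [+voice], so none of the listed features separates them. (They do differ in [anterior], which is not among the given features.) Every other pair in the inventory differs on at least one listed feature.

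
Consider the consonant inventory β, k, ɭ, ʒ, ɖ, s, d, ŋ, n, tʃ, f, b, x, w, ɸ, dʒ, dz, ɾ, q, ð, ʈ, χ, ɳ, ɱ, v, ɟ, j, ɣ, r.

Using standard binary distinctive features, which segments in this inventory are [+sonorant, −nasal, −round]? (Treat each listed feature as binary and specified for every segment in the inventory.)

ɭ, ɾ, j, r

Eliminate segments failing any feature: /β, k, ʒ, ɖ, s, d, tʃ, f, b, x, ɸ, dʒ, dz, q, ð, ʈ, χ, v, ɟ, ɣ/ are [−sonorant]; /ŋ, n, ɳ, ɱ/ are [+nasal]; /w/ is [+round]. The remaining /ɭ, ɾ, j, r/ satisfy [+sonorant], [−nasal], [−round].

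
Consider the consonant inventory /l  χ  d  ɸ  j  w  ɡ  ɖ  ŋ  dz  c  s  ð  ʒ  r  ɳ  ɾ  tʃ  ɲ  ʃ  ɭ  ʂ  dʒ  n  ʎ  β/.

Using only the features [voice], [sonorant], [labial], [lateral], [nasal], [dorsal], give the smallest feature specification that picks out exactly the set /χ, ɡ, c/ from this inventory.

The class [−sonorant], [+dorsal] has exactly /χ, ɡ, c/ as its extension in this inventory. No smaller conjunction from the listed features achieves this: [+dorsal] alone would also admit /j, w, ŋ, ɲ, …/; [−sonorant] alone would also admit /d, ɸ, ɖ, dz, …/; and checking the remaining single features turns up none with this extension.

[−sonorant, +dorsal]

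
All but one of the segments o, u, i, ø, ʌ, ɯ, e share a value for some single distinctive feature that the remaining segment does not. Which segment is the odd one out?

ʌ

[tense] groups all but one: /o, i, e, u, ɯ, ø/ share [+tense] while /ʌ/ (mid back unrounded lax vowel) alone is [−tense]. Removing any other segment would not leave a single-feature class that excludes it.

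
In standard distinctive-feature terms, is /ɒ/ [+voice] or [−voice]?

/ɒ/ is the low back rounded vowel, hence [+voice].

[+voice]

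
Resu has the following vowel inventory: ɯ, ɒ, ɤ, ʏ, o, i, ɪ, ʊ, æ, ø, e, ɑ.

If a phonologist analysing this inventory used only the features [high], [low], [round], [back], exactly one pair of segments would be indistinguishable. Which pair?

Both /ɪ/ and /i/ are [+high], [−low], [−round], [−back]. Since the list omits [tense] — which does distinguish the high front unrounded lax vowel from the high front unrounded tense vowel — this pair collapses; all other pairs remain distinct.

ɪ, i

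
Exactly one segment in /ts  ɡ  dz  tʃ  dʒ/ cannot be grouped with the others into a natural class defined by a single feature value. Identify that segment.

/dz, dʒ, ts, tʃ/ are all [+delayed release], but /ɡ/ (voiced velar stop) is [−delayed release]. No other single segment can be removed to leave a set sharing one feature value that the removed segment lacks, so /ɡ/ is the odd one out.

ɡ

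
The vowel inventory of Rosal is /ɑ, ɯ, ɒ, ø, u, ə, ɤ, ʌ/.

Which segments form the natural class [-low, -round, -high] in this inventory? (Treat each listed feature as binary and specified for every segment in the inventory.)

ə, ɤ, ʌ

Checking each segment against [-low], [-round], [-high]: /ə/ (mid central vowel (schwa)), /ɤ/ (mid back unrounded tense vowel), /ʌ/ (mid back unrounded lax vowel) satisfy every feature; every other segment in the inventory fails at least one.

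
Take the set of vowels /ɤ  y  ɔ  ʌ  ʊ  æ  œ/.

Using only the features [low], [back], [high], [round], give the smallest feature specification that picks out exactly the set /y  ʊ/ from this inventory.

Every target segment is [+high] and no other inventory member is, so one feature is enough.

[+high]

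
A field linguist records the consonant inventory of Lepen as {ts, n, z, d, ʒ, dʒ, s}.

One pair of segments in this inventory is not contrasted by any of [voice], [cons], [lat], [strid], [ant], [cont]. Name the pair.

d, n

Both /d/ and /n/ are [+voice], [+consonantal], [−lateral], [−strident], [+anterior], [−continuant]. Since the list omits [sonorant] and [nasal] — which do distinguish the voiced alveolar stop from the alveolar nasal — this pair collapses; all other pairs remain distinct.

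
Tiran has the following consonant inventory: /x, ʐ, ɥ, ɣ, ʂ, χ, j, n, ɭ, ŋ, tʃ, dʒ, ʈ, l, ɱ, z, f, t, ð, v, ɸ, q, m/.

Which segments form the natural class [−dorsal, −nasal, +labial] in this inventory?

f, v, ɸ

Eliminate segments failing any feature: /x, ɥ, ɣ, χ, j, ŋ, q/ are [+dorsal]; /ʐ, ʂ, ɭ, tʃ, dʒ, ʈ, l, z, t, ð/ are [−labial]; /n, ɱ, m/ are [+nasal]. The remaining /f, v, ɸ/ satisfy [−dorsal], [−nasal], [+labial].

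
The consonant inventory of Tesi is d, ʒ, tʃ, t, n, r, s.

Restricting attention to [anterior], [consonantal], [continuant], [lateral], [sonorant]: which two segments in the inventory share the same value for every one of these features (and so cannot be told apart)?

Both /t/ and /d/ are [+anterior], [+consonantal], [-continuant], [-lateral], [-sonorant]. Since the list omits [voice] — which does distinguish the voiceless alveolar stop from the voiced alveolar stop — this pair collapses; all other pairs remain distinct.

t, d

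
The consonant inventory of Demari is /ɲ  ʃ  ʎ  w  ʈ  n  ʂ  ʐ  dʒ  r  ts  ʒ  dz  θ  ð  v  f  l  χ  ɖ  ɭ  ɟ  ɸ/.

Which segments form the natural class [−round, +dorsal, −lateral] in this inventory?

ɲ, χ, ɟ

Among the inventory, the [−round] segments are /ɲ, ʃ, ʎ, ʈ, n, ʂ, ʐ, dʒ, r, ts, ʒ, dz, θ, ð, v, f, l, χ, ɖ, ɭ, ɟ, ɸ/.
Among these, [+dorsal] gives /ɲ, ʎ, χ, ɟ/.
Intersecting with [−lateral] leaves /ɲ, χ, ɟ/.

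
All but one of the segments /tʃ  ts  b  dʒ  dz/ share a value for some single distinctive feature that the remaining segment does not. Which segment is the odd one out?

b

/tʃ, dz, dʒ, ts/ are all [+delayed release], but /b/ (voiced bilabial stop) is [-delayed release]. No other single segment can be removed to leave a set sharing one feature value that the removed segment lacks, so /b/ is the odd one out.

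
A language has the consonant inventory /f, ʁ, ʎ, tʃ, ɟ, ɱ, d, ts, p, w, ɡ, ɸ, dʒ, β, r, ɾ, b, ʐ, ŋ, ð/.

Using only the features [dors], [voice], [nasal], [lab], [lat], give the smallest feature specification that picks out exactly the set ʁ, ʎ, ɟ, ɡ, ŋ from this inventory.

[-lab, +dors]

The class [-labial], [+dorsal] has exactly /ʁ, ʎ, ɟ, ɡ, ŋ/ as its extension in this inventory. No smaller conjunction from the listed features achieves this: [+dorsal] alone would also admit /w/; [-labial] alone would also admit /tʃ, d, ts, dʒ, …/; and checking the remaining single features turns up none with this extension.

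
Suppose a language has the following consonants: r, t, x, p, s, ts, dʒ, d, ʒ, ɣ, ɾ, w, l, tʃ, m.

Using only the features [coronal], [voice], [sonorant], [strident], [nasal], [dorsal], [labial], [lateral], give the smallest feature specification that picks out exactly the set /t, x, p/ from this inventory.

[−voice, −strident]

The class [−voice], [−strident] has exactly /t, x, p/ as its extension in this inventory. No smaller conjunction from the listed features achieves this: [−strident] alone would also admit /r, d, ɣ, ɾ, …/; [−voice] alone would also admit /s, ts, tʃ/; and checking the remaining single features turns up none with this extension.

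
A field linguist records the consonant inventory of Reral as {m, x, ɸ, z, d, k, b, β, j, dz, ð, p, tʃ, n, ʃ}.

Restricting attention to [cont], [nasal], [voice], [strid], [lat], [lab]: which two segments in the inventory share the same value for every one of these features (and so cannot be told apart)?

ð, j

On the given features, /ð/ and /j/ have an identical profile: [+continuant], [−nasal], [+voice], [−strident], [−lateral], [−labial]. No other two segments in the inventory coincide on all 6 features. (They do differ in [sonorant] and [dorsal], which are not among the given features.)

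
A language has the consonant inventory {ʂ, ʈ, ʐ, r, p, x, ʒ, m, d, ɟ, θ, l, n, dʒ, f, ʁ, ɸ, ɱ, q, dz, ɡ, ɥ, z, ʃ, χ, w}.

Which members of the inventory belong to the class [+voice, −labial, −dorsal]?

ʐ, r, ʒ, d, l, n, dʒ, dz, z

Eliminate segments failing any feature: /ʂ, ʈ, p, x, θ, f, ɸ, q, ʃ, χ/ are [−voice]; /m, ɱ, ɥ, w/ are [+labial]; /ɟ, ʁ, ɡ/ are [+dorsal]. The remaining /ʐ, r, ʒ, d, l, n, dʒ, dz, z/ satisfy [+voice], [−labial], [−dorsal].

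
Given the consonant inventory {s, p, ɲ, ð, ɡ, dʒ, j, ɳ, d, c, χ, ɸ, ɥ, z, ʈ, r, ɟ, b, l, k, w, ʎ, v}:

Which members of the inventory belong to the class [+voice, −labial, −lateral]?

Eliminate segments failing any feature: /s, p, c, χ, ɸ, ʈ, k/ are [−voice]; /ɥ, b, w, v/ are [+labial]; /l, ʎ/ are [+lateral]. The remaining /ɲ, ð, ɡ, dʒ, j, ɳ, d, z, r, ɟ/ satisfy [+voice], [−labial], [−lateral].

ɲ, ð, ɡ, dʒ, j, ɳ, d, z, r, ɟ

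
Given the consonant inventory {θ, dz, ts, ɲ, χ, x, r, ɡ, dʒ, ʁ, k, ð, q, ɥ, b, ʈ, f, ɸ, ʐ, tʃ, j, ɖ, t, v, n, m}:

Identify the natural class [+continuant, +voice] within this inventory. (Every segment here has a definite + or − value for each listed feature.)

r, ʁ, ð, ɥ, ʐ, j, v

Among the inventory, the [+continuant] segments are /θ, χ, x, r, ʁ, ð, ɥ, f, ɸ, ʐ, j, v/.
Then [+voice] leaves /r, ʁ, ð, ɥ, ʐ, j, v/.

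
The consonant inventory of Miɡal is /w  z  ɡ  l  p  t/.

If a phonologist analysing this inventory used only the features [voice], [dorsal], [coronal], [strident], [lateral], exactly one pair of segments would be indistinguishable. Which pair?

w, ɡ

Both /w/ and /ɡ/ are [+voice], [+dorsal], [−coronal], [−strident], [−lateral]. Since the list omits [sonorant], [continuant], [labial] and [round] — which do distinguish the labial-velar glide from the voiced velar stop — this pair collapses; all other pairs remain distinct.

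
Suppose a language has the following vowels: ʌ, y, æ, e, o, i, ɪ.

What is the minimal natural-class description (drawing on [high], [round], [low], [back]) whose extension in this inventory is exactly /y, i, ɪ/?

[+high]

The target set is precisely the extension of [+high] in this inventory.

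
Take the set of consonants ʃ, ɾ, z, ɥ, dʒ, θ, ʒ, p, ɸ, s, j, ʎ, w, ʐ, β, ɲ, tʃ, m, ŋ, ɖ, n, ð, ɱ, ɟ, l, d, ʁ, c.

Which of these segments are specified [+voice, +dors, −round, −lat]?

Checking each segment against [+voice], [+dorsal], [−round], [−lateral]: /j/ (palatal glide), /ɲ/ (palatal nasal), /ŋ/ (velar nasal), /ɟ/ (voiced palatal stop), /ʁ/ (voiced uvular fricative) satisfy every feature; every other segment in the inventory fails at least one.

j, ɲ, ŋ, ɟ, ʁ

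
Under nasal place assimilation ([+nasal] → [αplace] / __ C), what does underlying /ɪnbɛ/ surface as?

In /ɪnbɛ/, the nasal /n/ precedes /b/, which is [+labial]. The nasal assimilates in place, becoming the [+labial] nasal /m/. The surface form is [ɪmbɛ].

[ɪmbɛ]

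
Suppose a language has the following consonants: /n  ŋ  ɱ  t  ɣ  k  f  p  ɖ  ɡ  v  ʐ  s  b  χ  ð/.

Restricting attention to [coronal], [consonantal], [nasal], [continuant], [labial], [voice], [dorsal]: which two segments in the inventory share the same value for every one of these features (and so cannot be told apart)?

/ʐ/ (voiced retroflex fricative) and /ð/ (voiced dental fricative) are both [+coronal], [+consonantal], [−nasal], [+continuant], [−labial], [+voice], [−dorsal], so none of the listed features separates them. (They do differ in [strident], [anterior] and [distributed], which are not among the given features.) Every other pair in the inventory differs on at least one listed feature.

ʐ, ð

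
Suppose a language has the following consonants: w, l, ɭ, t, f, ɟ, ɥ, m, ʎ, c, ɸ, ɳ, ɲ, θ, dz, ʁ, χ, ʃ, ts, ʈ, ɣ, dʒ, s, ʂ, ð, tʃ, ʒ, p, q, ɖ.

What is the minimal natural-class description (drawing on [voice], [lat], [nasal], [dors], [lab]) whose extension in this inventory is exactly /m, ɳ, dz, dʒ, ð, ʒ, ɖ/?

/m, ɳ, dz, dʒ, ð, ʒ, ɖ/ are all [+voice], [−lateral], [−dorsal], and no other segment in the inventory matches all three values. Dropping any one of them over-generates: [−lateral, −dorsal] alone would also admit /t, f, ɸ, θ, …/; [+voice, −dorsal] alone would also admit /l, ɭ/; [+voice, −lateral] alone would also admit /w, ɟ, ɥ, ɲ, …/. No other combination of two listed features picks out exactly this set either, so fewer than three features will not do.

[+voice, −lat, −dors]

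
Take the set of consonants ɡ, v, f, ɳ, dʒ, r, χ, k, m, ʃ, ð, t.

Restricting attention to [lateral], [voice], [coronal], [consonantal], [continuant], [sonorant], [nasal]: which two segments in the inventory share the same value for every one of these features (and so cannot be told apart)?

χ, f

Both /χ/ and /f/ are [−lateral], [−voice], [−coronal], [+consonantal], [+continuant], [−sonorant], [−nasal]. Since the list omits [labial] and [dorsal] — which do distinguish the voiceless uvular fricative from the voiceless labiodental fricative — this pair collapses; all other pairs remain distinct.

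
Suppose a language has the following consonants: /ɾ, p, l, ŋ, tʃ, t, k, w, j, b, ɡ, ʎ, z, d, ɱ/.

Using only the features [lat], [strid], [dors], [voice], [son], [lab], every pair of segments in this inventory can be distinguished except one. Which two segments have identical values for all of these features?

j, ŋ

Both /j/ and /ŋ/ are [−lateral], [−strident], [+dorsal], [+voice], [+sonorant], [−labial]. Since the list omits [nasal], [continuant] and [back] — which do distinguish the palatal glide from the velar nasal — this pair collapses; all other pairs remain distinct.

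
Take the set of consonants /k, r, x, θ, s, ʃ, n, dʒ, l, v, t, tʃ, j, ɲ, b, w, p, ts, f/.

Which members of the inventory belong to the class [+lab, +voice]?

v, b, w

First, the [+labial] segments are /v, b, w, p, f/.
Then [+voice] leaves /v, b, w/.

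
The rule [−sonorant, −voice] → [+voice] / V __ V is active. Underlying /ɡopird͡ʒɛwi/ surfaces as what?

[ɡobird͡ʒɛwi]

The only segment in the rule's environment that also matches [−sonorant, −voice] is /p/. Applying [+voice] turns the voiceless bilabial stop into /b/ (voiced bilabial stop), giving [ɡobird͡ʒɛwi].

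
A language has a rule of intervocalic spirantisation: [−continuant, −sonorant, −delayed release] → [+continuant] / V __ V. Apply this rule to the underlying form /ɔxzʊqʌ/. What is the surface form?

The only segment in the rule's environment that also matches [−continuant, −sonorant, −delayed release] is /q/. Applying [+continuant] turns the voiceless uvular stop into /χ/ (voiceless uvular fricative), giving [ɔxzʊχʌ].

[ɔxzʊχʌ]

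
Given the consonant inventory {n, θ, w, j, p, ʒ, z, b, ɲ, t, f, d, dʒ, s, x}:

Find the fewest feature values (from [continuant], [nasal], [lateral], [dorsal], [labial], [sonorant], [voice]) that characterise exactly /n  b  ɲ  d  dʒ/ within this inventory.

The class [+voice], [-continuant] has exactly /n, b, ɲ, d, dʒ/ as its extension in this inventory. No smaller conjunction from the listed features achieves this: [-continuant] alone would also admit /p, t/; [+voice] alone would also admit /w, j, ʒ, z/; and checking the remaining single features turns up none with this extension.

[+voice, -continuant]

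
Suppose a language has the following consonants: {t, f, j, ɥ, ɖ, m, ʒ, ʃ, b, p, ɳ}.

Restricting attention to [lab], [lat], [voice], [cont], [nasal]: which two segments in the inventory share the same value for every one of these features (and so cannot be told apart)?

/ʒ/ (voiced postalveolar fricative) and /j/ (palatal glide) are both [−labial], [−lateral], [+voice], [+continuant], [−nasal], so none of the listed features separates them. (They do differ in [sonorant], [strident] and [dorsal], which are not among the given features.) Every other pair in the inventory differs on at least one listed feature.

ʒ, j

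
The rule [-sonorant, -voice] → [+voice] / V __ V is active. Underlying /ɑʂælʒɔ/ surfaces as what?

[ɑʐælʒɔ]

/ʂ/ satisfies [-sonorant, -voice] and sits in V __ V. The [+voice] counterpart of the voiceless retroflex fricative is /ʐ/. Other segments in /ɑʂælʒɔ/ either fail the structural description or are not in the environment, so the surface form is [ɑʐælʒɔ].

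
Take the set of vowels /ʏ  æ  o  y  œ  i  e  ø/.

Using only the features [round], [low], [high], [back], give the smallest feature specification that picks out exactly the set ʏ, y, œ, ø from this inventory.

/ʏ, y, œ, ø/ are all [−back], [+round], and no other segment in the inventory matches both values. Dropping any one of them over-generates: [+round] alone would also admit /o/; [−back] alone would also admit /æ, i, e/. No other single listed feature picks out exactly this set either, so fewer than two features will not do.

[−back, +round]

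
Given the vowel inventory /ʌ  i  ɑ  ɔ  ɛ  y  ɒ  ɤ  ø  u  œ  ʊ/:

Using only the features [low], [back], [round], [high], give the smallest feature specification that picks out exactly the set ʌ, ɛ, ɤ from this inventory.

The class [-high], [-low], [-round] has exactly /ʌ, ɛ, ɤ/ as its extension in this inventory. No smaller conjunction from the listed features achieves this: [-low, -round] alone would also admit /i/; [-high, -round] alone would also admit /ɑ/; [-high, -low] alone would also admit /ɔ, ø, œ/; and checking the remaining two-feature bundles turns up none with this extension.

[-high, -low, -round]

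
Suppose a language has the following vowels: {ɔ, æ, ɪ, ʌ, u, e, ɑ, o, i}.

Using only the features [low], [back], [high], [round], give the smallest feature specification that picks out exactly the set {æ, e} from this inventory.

[−high, −back]

/æ, e/ are all [−high], [−back], and no other segment in the inventory matches both values. Dropping any one of them over-generates: [−back] alone would also admit /ɪ, i/; [−high] alone would also admit /ɔ, ʌ, ɑ, o/. No other single listed feature picks out exactly this set either, so fewer than two features will not do.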